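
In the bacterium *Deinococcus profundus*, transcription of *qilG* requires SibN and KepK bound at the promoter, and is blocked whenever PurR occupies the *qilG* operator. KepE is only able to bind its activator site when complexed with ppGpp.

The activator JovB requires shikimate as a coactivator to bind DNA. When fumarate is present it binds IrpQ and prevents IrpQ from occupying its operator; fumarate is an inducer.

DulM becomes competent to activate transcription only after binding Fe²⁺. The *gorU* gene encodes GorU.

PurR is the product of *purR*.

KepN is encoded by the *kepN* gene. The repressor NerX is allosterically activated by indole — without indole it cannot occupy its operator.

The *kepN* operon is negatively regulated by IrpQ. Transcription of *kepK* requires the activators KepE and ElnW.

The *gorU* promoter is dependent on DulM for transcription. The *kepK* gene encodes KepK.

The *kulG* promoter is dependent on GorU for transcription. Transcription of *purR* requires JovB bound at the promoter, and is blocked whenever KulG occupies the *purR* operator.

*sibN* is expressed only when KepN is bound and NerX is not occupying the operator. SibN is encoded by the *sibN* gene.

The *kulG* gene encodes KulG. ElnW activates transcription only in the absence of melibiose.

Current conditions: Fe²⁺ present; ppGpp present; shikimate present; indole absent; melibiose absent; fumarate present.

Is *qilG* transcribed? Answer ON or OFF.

ON

Indole is absent, so NerX is inactive.
Fumarate is present, so IrpQ is inactive.
With no repressor bound, *kepN* is transcribed.
So KepN is produced and active.
No repressor is bound and KepN is active, so *sibN* is transcribed.
So SibN is produced and active.
ppGpp is present, so KepE is active.
Melibiose is absent, so ElnW is active.
No repressor is bound and KepE and ElnW are active, so *kepK* is transcribed.
So KepK is produced and active.
Shikimate is present, so JovB is active.
Fe²⁺ is present, so DulM is active.
No repressor is bound and DulM is active, so *gorU* is transcribed.
So GorU is produced and active.
No repressor is bound and GorU is active, so *kulG* is transcribed.
So KulG is produced and active.
With repressor KulG bound, *purR* is not transcribed.
So PurR is not produced.
No repressor is bound and SibN and KepK are active, so *qilG* is transcribed.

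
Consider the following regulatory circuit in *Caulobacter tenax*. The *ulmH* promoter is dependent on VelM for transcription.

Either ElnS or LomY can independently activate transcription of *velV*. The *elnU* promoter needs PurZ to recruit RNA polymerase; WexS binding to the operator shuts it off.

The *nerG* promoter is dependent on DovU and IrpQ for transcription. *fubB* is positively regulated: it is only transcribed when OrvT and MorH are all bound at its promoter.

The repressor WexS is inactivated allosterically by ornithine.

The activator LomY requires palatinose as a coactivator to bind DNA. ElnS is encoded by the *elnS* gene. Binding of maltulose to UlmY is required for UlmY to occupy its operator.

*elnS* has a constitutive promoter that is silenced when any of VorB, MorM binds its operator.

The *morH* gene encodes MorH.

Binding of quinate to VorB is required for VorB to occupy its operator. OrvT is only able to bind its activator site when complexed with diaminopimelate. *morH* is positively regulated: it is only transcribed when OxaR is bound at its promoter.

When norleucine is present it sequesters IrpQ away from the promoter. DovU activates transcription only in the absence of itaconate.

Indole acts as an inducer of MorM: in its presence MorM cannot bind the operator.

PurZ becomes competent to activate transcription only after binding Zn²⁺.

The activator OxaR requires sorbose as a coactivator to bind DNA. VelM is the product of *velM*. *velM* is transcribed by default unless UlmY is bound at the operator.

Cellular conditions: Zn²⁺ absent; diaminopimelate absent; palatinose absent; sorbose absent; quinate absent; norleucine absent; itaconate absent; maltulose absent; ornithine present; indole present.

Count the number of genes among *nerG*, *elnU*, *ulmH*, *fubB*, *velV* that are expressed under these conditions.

Itaconate is absent, so DovU is active.
Norleucine is absent, so IrpQ is active.
No repressor is bound and DovU and IrpQ are active, so *nerG* is transcribed.
→ *nerG* is ON.
Ornithine is present, so WexS is inactive.
Zn²⁺ is absent, so PurZ is inactive.
Required activator PurZ is absent, so *elnU* is not transcribed.
→ *elnU* is OFF.
Maltulose is absent, so UlmY is inactive.
With no repressor bound, *velM* is transcribed.
So VelM is produced and active.
No repressor is bound and VelM is active, so *ulmH* is transcribed.
→ *ulmH* is ON.
Diaminopimelate is absent, so OrvT is inactive.
Sorbose is absent, so OxaR is inactive.
Required activator OxaR is absent, so *morH* is not transcribed.
So MorH is not produced.
Required activator OrvT is absent, so *fubB* is not transcribed.
→ *fubB* is OFF.
Quinate is absent, so VorB is inactive.
Indole is present, so MorM is inactive.
With no repressor bound, *elnS* is transcribed.
So ElnS is produced and active.
Palatinose is absent, so LomY is inactive.
Activator ElnS is present, so *velV* is transcribed.
→ *velV* is ON.
3 of the 5 genes are transcribed.

3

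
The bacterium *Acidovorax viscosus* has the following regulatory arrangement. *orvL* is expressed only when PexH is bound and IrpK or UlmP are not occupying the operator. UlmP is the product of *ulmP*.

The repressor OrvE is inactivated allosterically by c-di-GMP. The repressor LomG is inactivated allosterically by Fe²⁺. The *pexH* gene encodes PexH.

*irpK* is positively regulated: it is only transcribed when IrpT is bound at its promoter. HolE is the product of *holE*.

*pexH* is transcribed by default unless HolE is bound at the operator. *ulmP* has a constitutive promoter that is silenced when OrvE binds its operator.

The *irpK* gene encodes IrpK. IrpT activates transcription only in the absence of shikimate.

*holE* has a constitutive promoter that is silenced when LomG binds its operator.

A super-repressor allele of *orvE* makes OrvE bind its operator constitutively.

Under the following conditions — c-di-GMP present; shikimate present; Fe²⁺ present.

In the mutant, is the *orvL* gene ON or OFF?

Shikimate is present, so IrpT is inactive.
Required activator IrpT is absent, so *irpK* is not transcribed.
So IrpK is not produced.
Fe²⁺ is present, so LomG is inactive.
With no repressor bound, *holE* is transcribed.
So HolE is produced and active.
With repressor HolE bound, *pexH* is not transcribed.
So PexH is not produced.
OrvE is constitutively active in this strain.
With repressor OrvE bound, *ulmP* is not transcribed.
So UlmP is not produced.
Required activator PexH is absent, so *orvL* is not transcribed.

OFF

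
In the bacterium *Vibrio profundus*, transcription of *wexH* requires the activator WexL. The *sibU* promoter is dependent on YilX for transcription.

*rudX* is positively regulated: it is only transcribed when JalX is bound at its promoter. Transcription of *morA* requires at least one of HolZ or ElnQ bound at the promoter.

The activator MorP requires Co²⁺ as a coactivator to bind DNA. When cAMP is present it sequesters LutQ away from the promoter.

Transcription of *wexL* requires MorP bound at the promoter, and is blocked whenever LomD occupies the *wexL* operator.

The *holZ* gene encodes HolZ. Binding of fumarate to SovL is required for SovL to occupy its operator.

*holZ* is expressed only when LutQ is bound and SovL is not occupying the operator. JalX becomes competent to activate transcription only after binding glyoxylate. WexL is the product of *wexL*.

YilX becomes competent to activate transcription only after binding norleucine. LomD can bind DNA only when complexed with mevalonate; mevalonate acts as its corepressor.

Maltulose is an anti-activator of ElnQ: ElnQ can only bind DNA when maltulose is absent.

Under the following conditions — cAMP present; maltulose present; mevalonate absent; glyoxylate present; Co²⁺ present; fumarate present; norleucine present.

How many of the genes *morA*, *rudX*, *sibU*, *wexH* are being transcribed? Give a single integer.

3

cAMP is present, so LutQ is inactive.
Fumarate is present, so SovL is active.
With repressor SovL bound, *holZ* is not transcribed.
So HolZ is not produced.
Maltulose is present, so ElnQ is inactive.
No activator is available at the *morA* promoter, so *morA* is not transcribed.
→ *morA* is OFF.
Glyoxylate is present, so JalX is active.
No repressor is bound and JalX is active, so *rudX* is transcribed.
→ *rudX* is ON.
Norleucine is present, so YilX is active.
No repressor is bound and YilX is active, so *sibU* is transcribed.
→ *sibU* is ON.
Mevalonate is absent, so LomD is inactive.
Co²⁺ is present, so MorP is active.
No repressor is bound and MorP is active, so *wexL* is transcribed.
So WexL is produced and active.
No repressor is bound and WexL is active, so *wexH* is transcribed.
→ *wexH* is ON.
3 of the 4 genes are transcribed.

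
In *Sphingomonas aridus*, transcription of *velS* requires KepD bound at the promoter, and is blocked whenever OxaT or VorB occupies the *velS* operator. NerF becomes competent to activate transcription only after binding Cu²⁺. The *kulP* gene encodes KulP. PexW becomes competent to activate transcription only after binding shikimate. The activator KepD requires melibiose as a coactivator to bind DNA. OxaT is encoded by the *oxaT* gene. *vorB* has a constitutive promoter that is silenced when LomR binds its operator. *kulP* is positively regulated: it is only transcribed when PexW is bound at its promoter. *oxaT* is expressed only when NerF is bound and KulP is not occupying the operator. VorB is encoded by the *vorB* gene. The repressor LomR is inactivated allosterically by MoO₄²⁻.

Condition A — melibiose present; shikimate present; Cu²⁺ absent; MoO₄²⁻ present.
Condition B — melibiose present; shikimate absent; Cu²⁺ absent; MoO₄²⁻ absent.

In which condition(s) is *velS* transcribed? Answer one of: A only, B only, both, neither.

Condition A:
Melibiose is present, so KepD is active.
Shikimate is present, so PexW is active.
No repressor is bound and PexW is active, so *kulP* is transcribed.
So KulP is produced and active.
Cu²⁺ is absent, so NerF is inactive.
With repressor KulP bound, *oxaT* is not transcribed.
So OxaT is not produced.
MoO₄²⁻ is present, so LomR is inactive.
With no repressor bound, *vorB* is transcribed.
So VorB is produced and active.
With repressor VorB bound, *velS* is not transcribed.
→ *velS* is OFF in A.
Condition B:
Melibiose is present, so KepD is active.
Shikimate is absent, so PexW is inactive.
Required activator PexW is absent, so *kulP* is not transcribed.
So KulP is not produced.
Cu²⁺ is absent, so NerF is inactive.
Required activator NerF is absent, so *oxaT* is not transcribed.
So OxaT is not produced.
MoO₄²⁻ is absent, so LomR is active.
With repressor LomR bound, *vorB* is not transcribed.
So VorB is not produced.
No repressor is bound and KepD is active, so *velS* is transcribed.
→ *velS* is ON in B.

B only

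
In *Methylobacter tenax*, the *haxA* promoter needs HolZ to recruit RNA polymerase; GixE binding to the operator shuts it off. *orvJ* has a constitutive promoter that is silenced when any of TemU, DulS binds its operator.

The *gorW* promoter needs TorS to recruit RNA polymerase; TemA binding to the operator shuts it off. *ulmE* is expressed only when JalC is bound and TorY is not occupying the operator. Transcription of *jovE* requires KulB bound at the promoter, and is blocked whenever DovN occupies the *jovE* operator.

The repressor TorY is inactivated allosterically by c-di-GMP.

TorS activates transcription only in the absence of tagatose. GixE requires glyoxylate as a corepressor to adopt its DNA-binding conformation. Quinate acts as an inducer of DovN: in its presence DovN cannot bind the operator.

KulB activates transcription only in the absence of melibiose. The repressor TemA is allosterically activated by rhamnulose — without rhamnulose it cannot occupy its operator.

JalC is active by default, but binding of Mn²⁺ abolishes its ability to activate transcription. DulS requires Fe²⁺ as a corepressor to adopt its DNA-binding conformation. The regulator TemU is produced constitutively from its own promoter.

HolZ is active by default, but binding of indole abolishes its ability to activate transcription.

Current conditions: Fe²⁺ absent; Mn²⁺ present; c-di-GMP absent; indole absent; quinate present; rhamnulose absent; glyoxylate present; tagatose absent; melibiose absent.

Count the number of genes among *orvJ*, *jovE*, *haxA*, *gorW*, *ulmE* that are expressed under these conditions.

TemU is produced constitutively and is active.
Fe²⁺ is absent, so DulS is inactive.
With repressor TemU bound, *orvJ* is not transcribed.
→ *orvJ* is OFF.
Melibiose is absent, so KulB is active.
Quinate is present, so DovN is inactive.
No repressor is bound and KulB is active, so *jovE* is transcribed.
→ *jovE* is ON.
Glyoxylate is present, so GixE is active.
Indole is absent, so HolZ is active.
With repressor GixE bound, *haxA* is not transcribed.
→ *haxA* is OFF.
Tagatose is absent, so TorS is active.
Rhamnulose is absent, so TemA is inactive.
No repressor is bound and TorS is active, so *gorW* is transcribed.
→ *gorW* is ON.
c-di-GMP is absent, so TorY is active.
Mn²⁺ is present, so JalC is inactive.
With repressor TorY bound, *ulmE* is not transcribed.
→ *ulmE* is OFF.
2 of the 5 genes are transcribed.

2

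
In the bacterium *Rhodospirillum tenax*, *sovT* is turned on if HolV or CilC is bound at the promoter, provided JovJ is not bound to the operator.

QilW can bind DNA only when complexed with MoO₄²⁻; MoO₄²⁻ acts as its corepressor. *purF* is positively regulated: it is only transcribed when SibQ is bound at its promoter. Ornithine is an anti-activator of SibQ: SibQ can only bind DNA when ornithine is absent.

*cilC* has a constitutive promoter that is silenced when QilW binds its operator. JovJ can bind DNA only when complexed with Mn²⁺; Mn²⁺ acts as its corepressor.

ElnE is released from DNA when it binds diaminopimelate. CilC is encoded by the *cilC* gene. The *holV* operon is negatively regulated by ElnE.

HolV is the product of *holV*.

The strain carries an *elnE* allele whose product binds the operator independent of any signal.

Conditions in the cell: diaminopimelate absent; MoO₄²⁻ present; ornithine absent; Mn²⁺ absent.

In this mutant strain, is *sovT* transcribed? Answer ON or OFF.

OFF

ElnE is constitutively active in this strain.
With repressor ElnE bound, *holV* is not transcribed.
So HolV is not produced.
MoO₄²⁻ is present, so QilW is active.
With repressor QilW bound, *cilC* is not transcribed.
So CilC is not produced.
Mn²⁺ is absent, so JovJ is inactive.
No activator is available at the *sovT* promoter, so *sovT* is not transcribed.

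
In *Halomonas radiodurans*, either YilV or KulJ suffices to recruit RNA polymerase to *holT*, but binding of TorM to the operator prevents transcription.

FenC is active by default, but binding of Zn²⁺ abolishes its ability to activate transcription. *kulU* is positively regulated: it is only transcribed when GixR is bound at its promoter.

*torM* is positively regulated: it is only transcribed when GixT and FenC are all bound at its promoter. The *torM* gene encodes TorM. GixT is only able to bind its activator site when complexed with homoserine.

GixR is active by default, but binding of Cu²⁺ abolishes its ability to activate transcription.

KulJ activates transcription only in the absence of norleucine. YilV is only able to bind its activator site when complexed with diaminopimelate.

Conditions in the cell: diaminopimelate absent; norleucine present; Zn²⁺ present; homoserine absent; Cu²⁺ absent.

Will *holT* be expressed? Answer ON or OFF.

OFF

Homoserine is absent, so GixT is inactive.
Zn²⁺ is present, so FenC is inactive.
Required activator GixT is absent, so *torM* is not transcribed.
So TorM is not produced.
Diaminopimelate is absent, so YilV is inactive.
Norleucine is present, so KulJ is inactive.
No activator is available at the *holT* promoter, so *holT* is not transcribed.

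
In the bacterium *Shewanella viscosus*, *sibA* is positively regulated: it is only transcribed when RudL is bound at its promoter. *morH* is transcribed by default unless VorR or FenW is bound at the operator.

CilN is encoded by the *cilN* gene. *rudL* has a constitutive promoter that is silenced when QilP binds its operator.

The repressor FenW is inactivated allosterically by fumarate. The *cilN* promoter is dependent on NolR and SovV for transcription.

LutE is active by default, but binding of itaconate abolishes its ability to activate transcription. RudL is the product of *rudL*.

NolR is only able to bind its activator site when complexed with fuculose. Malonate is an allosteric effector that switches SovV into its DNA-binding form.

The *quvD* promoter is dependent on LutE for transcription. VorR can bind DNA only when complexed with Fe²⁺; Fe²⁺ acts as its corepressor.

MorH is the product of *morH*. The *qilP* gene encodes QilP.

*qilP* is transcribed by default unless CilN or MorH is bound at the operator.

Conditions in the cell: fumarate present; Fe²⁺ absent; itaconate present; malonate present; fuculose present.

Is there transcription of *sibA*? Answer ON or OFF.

Fuculose is present, so NolR is active.
Malonate is present, so SovV is active.
No repressor is bound and NolR and SovV are active, so *cilN* is transcribed.
So CilN is produced and active.
Fe²⁺ is absent, so VorR is inactive.
Fumarate is present, so FenW is inactive.
With no repressor bound, *morH* is transcribed.
So MorH is produced and active.
With repressor CilN bound, *qilP* is not transcribed.
So QilP is not produced.
With no repressor bound, *rudL* is transcribed.
So RudL is produced and active.
No repressor is bound and RudL is active, so *sibA* is transcribed.

ON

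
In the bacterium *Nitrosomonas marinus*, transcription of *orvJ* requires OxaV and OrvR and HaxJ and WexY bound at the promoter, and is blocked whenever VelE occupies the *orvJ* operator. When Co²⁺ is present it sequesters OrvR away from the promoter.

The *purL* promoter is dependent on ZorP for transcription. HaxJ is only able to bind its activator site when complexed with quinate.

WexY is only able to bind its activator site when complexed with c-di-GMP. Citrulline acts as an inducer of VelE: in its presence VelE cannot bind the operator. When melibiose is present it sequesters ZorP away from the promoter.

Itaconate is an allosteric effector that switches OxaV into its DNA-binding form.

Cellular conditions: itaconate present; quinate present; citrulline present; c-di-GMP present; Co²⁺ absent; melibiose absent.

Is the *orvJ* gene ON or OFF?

Itaconate is present, so OxaV is active.
Citrulline is present, so VelE is inactive.
Co²⁺ is absent, so OrvR is active.
Quinate is present, so HaxJ is active.
c-di-GMP is present, so WexY is active.
No repressor is bound and OxaV and OrvR and HaxJ and WexY are active, so *orvJ* is transcribed.

ON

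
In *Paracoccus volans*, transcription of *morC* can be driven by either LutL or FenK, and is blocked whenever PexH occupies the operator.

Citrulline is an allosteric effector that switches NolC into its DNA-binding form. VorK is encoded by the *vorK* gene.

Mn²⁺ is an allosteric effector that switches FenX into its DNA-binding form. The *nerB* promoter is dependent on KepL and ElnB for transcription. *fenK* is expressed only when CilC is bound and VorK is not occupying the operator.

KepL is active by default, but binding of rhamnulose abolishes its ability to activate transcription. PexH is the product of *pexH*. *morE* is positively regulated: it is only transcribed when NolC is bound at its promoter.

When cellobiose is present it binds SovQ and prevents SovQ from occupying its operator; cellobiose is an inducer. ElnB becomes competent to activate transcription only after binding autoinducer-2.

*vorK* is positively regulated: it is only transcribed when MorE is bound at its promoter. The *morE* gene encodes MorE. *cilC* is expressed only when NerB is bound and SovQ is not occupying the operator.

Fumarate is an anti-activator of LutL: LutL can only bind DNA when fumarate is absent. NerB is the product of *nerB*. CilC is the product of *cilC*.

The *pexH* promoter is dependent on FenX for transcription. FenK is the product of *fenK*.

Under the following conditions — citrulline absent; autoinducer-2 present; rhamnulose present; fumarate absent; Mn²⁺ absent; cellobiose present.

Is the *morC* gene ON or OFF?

ON

Fumarate is absent, so LutL is active.
Citrulline is absent, so NolC is inactive.
Required activator NolC is absent, so *morE* is not transcribed.
So MorE is not produced.
Required activator MorE is absent, so *vorK* is not transcribed.
So VorK is not produced.
Rhamnulose is present, so KepL is inactive.
Autoinducer-2 is present, so ElnB is active.
Required activator KepL is absent, so *nerB* is not transcribed.
So NerB is not produced.
Cellobiose is present, so SovQ is inactive.
Required activator NerB is absent, so *cilC* is not transcribed.
So CilC is not produced.
Required activator CilC is absent, so *fenK* is not transcribed.
So FenK is not produced.
Mn²⁺ is absent, so FenX is inactive.
Required activator FenX is absent, so *pexH* is not transcribed.
So PexH is not produced.
Activator LutL is present, so *morC* is transcribed.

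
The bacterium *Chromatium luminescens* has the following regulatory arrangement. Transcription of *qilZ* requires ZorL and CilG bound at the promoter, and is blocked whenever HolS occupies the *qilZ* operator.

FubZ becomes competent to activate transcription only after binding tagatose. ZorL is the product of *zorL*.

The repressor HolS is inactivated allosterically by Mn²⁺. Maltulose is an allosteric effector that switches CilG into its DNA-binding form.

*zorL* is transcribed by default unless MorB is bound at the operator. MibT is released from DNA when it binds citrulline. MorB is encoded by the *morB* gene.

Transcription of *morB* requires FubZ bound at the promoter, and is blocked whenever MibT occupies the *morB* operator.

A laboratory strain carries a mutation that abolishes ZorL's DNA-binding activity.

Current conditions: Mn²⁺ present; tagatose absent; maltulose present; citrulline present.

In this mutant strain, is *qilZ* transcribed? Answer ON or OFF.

ZorL is non-functional in this strain, so it has no effect.
Maltulose is present, so CilG is active.
Mn²⁺ is present, so HolS is inactive.
Required activator ZorL is absent, so *qilZ* is not transcribed.

OFF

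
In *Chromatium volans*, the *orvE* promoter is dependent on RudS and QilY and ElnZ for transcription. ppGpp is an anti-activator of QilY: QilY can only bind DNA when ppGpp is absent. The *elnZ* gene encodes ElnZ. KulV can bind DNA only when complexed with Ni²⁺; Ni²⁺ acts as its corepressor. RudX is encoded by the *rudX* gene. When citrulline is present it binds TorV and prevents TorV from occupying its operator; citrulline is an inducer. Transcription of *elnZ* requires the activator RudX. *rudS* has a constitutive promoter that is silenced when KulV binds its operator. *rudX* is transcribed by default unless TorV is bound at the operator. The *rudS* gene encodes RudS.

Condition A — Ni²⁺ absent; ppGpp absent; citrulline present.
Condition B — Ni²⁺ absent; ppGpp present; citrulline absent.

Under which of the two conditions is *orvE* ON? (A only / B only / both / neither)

Condition A:
Ni²⁺ is absent, so KulV is inactive.
With no repressor bound, *rudS* is transcribed.
So RudS is produced and active.
ppGpp is absent, so QilY is active.
Citrulline is present, so TorV is inactive.
With no repressor bound, *rudX* is transcribed.
So RudX is produced and active.
No repressor is bound and RudX is active, so *elnZ* is transcribed.
So ElnZ is produced and active.
No repressor is bound and RudS and QilY and ElnZ are active, so *orvE* is transcribed.
→ *orvE* is ON in A.
Condition B:
Ni²⁺ is absent, so KulV is inactive.
With no repressor bound, *rudS* is transcribed.
So RudS is produced and active.
ppGpp is present, so QilY is inactive.
Citrulline is absent, so TorV is active.
With repressor TorV bound, *rudX* is not transcribed.
So RudX is not produced.
Required activator RudX is absent, so *elnZ* is not transcribed.
So ElnZ is not produced.
Required activator QilY is absent, so *orvE* is not transcribed.
→ *orvE* is OFF in B.

A only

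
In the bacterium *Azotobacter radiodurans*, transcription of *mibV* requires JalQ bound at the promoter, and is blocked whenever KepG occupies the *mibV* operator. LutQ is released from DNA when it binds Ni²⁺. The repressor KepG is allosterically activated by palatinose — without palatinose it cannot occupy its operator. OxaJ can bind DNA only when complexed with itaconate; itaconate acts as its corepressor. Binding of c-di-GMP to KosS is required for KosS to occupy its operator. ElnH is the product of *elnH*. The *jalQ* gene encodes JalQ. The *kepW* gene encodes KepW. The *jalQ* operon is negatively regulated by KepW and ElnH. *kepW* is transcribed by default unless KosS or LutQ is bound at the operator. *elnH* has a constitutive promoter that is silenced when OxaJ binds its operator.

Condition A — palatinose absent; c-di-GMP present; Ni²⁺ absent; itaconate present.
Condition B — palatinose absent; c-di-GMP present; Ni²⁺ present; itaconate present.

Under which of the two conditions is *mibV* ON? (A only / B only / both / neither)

both

Condition A:
Palatinose is absent, so KepG is inactive.
c-di-GMP is present, so KosS is active.
Ni²⁺ is absent, so LutQ is active.
With repressor KosS bound, *kepW* is not transcribed.
So KepW is not produced.
Itaconate is present, so OxaJ is active.
With repressor OxaJ bound, *elnH* is not transcribed.
So ElnH is not produced.
With no repressor bound, *jalQ* is transcribed.
So JalQ is produced and active.
No repressor is bound and JalQ is active, so *mibV* is transcribed.
→ *mibV* is ON in A.
Condition B:
Palatinose is absent, so KepG is inactive.
c-di-GMP is present, so KosS is active.
Ni²⁺ is present, so LutQ is inactive.
With repressor KosS bound, *kepW* is not transcribed.
So KepW is not produced.
Itaconate is present, so OxaJ is active.
With repressor OxaJ bound, *elnH* is not transcribed.
So ElnH is not produced.
With no repressor bound, *jalQ* is transcribed.
So JalQ is produced and active.
No repressor is bound and JalQ is active, so *mibV* is transcribed.
→ *mibV* is ON in B.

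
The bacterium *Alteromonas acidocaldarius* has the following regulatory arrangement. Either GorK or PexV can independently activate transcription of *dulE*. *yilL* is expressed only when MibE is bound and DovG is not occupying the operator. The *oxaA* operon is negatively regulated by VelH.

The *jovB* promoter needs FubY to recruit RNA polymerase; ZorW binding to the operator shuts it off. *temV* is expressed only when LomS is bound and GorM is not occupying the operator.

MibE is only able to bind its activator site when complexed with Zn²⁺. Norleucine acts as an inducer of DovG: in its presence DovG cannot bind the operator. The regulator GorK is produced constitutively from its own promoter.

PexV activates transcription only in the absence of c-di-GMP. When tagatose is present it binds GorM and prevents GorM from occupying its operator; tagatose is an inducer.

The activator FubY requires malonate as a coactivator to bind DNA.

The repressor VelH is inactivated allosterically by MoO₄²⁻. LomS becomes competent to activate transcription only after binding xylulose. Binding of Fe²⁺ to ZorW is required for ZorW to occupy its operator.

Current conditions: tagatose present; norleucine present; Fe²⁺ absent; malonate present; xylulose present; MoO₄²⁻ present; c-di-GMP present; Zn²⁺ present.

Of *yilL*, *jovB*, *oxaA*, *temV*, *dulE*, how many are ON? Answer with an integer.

5

Norleucine is present, so DovG is inactive.
Zn²⁺ is present, so MibE is active.
No repressor is bound and MibE is active, so *yilL* is transcribed.
→ *yilL* is ON.
Fe²⁺ is absent, so ZorW is inactive.
Malonate is present, so FubY is active.
No repressor is bound and FubY is active, so *jovB* is transcribed.
→ *jovB* is ON.
MoO₄²⁻ is present, so VelH is inactive.
With no repressor bound, *oxaA* is transcribed.
→ *oxaA* is ON.
Tagatose is present, so GorM is inactive.
Xylulose is present, so LomS is active.
No repressor is bound and LomS is active, so *temV* is transcribed.
→ *temV* is ON.
GorK is produced constitutively and is active.
c-di-GMP is present, so PexV is inactive.
Activator GorK is present, so *dulE* is transcribed.
→ *dulE* is ON.
5 of the 5 genes are transcribed.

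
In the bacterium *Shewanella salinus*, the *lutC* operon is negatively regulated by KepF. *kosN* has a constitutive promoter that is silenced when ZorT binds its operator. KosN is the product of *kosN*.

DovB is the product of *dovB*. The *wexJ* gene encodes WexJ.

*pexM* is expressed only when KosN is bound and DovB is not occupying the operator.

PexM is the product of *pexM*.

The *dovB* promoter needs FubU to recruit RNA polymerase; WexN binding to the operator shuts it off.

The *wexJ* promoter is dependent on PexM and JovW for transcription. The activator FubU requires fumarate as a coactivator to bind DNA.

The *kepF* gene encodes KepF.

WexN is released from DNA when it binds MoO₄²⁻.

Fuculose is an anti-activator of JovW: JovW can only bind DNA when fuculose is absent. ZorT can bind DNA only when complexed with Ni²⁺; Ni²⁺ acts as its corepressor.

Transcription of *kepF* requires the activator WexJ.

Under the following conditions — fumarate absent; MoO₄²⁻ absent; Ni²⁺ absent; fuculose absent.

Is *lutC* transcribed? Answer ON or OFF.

OFF

Fumarate is absent, so FubU is inactive.
MoO₄²⁻ is absent, so WexN is active.
With repressor WexN bound, *dovB* is not transcribed.
So DovB is not produced.
Ni²⁺ is absent, so ZorT is inactive.
With no repressor bound, *kosN* is transcribed.
So KosN is produced and active.
No repressor is bound and KosN is active, so *pexM* is transcribed.
So PexM is produced and active.
Fuculose is absent, so JovW is active.
No repressor is bound and PexM and JovW are active, so *wexJ* is transcribed.
So WexJ is produced and active.
No repressor is bound and WexJ is active, so *kepF* is transcribed.
So KepF is produced and active.
With repressor KepF bound, *lutC* is not transcribed.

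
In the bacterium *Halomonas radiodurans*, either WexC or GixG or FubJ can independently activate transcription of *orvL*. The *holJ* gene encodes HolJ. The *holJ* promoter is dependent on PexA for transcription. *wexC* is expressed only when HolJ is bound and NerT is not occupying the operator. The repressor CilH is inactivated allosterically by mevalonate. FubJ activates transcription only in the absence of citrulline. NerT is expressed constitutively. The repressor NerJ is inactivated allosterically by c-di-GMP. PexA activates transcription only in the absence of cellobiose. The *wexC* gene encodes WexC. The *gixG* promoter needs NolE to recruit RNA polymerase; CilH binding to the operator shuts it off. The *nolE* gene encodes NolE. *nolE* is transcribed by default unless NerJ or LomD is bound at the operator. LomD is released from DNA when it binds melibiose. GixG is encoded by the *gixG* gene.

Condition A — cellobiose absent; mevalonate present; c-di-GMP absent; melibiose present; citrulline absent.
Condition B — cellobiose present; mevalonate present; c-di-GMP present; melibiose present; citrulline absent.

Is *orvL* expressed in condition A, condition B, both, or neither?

both

Condition A:
Cellobiose is absent, so PexA is active.
No repressor is bound and PexA is active, so *holJ* is transcribed.
So HolJ is produced and active.
NerT is produced constitutively and is active.
With repressor NerT bound, *wexC* is not transcribed.
So WexC is not produced.
Mevalonate is present, so CilH is inactive.
c-di-GMP is absent, so NerJ is active.
Melibiose is present, so LomD is inactive.
With repressor NerJ bound, *nolE* is not transcribed.
So NolE is not produced.
Required activator NolE is absent, so *gixG* is not transcribed.
So GixG is not produced.
Citrulline is absent, so FubJ is active.
Activator FubJ is present, so *orvL* is transcribed.
→ *orvL* is ON in A.
Condition B:
Cellobiose is present, so PexA is inactive.
Required activator PexA is absent, so *holJ* is not transcribed.
So HolJ is not produced.
NerT is produced constitutively and is active.
With repressor NerT bound, *wexC* is not transcribed.
So WexC is not produced.
Mevalonate is present, so CilH is inactive.
c-di-GMP is present, so NerJ is inactive.
Melibiose is present, so LomD is inactive.
With no repressor bound, *nolE* is transcribed.
So NolE is produced and active.
No repressor is bound and NolE is active, so *gixG* is transcribed.
So GixG is produced and active.
Citrulline is absent, so FubJ is active.
Activator GixG is present, so *orvL* is transcribed.
→ *orvL* is ON in B.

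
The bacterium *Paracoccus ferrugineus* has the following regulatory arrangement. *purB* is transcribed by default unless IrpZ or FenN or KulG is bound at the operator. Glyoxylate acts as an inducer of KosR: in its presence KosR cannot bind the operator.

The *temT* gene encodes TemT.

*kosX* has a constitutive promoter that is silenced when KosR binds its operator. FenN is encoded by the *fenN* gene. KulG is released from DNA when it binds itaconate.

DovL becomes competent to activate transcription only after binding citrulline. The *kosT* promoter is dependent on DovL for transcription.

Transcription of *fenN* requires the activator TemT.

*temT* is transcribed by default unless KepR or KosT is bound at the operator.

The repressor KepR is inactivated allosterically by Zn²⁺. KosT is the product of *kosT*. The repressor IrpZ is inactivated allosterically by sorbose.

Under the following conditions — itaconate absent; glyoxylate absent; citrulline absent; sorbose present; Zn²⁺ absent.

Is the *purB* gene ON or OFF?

Sorbose is present, so IrpZ is inactive.
Zn²⁺ is absent, so KepR is active.
Citrulline is absent, so DovL is inactive.
Required activator DovL is absent, so *kosT* is not transcribed.
So KosT is not produced.
With repressor KepR bound, *temT* is not transcribed.
So TemT is not produced.
Required activator TemT is absent, so *fenN* is not transcribed.
So FenN is not produced.
Itaconate is absent, so KulG is active.
With repressor KulG bound, *purB* is not transcribed.

OFF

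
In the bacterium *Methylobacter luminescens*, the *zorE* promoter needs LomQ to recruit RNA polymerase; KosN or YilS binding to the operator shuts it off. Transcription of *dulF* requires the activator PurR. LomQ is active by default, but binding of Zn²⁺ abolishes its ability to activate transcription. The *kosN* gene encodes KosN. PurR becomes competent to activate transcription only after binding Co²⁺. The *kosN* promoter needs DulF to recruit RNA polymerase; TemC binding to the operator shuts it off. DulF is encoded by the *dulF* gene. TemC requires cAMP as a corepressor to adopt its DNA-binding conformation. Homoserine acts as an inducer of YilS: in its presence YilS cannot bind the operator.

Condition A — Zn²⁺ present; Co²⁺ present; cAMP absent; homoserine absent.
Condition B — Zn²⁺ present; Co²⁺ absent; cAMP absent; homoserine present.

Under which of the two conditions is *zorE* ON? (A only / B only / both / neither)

neither

Condition A:
Zn²⁺ is present, so LomQ is inactive.
Co²⁺ is present, so PurR is active.
No repressor is bound and PurR is active, so *dulF* is transcribed.
So DulF is produced and active.
cAMP is absent, so TemC is inactive.
No repressor is bound and DulF is active, so *kosN* is transcribed.
So KosN is produced and active.
Homoserine is absent, so YilS is active.
With repressor KosN bound, *zorE* is not transcribed.
→ *zorE* is OFF in A.
Condition B:
Zn²⁺ is present, so LomQ is inactive.
Co²⁺ is absent, so PurR is inactive.
Required activator PurR is absent, so *dulF* is not transcribed.
So DulF is not produced.
cAMP is absent, so TemC is inactive.
Required activator DulF is absent, so *kosN* is not transcribed.
So KosN is not produced.
Homoserine is present, so YilS is inactive.
Required activator LomQ is absent, so *zorE* is not transcribed.
→ *zorE* is OFF in B.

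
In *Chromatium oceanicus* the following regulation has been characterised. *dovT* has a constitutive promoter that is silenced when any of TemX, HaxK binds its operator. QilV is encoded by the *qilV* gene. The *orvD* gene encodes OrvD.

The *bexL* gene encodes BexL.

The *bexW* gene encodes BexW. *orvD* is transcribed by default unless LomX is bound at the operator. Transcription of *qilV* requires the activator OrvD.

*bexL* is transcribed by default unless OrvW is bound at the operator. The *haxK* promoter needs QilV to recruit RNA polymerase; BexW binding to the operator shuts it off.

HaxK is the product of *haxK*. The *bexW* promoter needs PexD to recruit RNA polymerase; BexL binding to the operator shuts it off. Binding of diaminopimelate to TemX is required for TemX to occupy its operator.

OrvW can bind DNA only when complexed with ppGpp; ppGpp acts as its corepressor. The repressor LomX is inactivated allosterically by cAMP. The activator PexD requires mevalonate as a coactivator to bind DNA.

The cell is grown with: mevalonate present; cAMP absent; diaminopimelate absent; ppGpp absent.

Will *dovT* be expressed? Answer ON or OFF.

Diaminopimelate is absent, so TemX is inactive.
cAMP is absent, so LomX is active.
With repressor LomX bound, *orvD* is not transcribed.
So OrvD is not produced.
Required activator OrvD is absent, so *qilV* is not transcribed.
So QilV is not produced.
ppGpp is absent, so OrvW is inactive.
With no repressor bound, *bexL* is transcribed.
So BexL is produced and active.
Mevalonate is present, so PexD is active.
With repressor BexL bound, *bexW* is not transcribed.
So BexW is not produced.
Required activator QilV is absent, so *haxK* is not transcribed.
So HaxK is not produced.
With no repressor bound, *dovT* is transcribed.

ON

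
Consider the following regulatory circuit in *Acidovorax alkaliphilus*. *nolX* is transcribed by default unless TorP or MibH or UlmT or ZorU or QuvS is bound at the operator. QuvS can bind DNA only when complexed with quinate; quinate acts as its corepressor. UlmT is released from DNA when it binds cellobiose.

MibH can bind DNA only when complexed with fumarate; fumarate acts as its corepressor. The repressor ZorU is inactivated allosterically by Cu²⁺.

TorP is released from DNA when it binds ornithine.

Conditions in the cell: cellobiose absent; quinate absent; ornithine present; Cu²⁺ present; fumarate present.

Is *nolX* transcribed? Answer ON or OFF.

Ornithine is present, so TorP is inactive.
Fumarate is present, so MibH is active.
Cellobiose is absent, so UlmT is active.
Cu²⁺ is present, so ZorU is inactive.
Quinate is absent, so QuvS is inactive.
With repressor MibH bound, *nolX* is not transcribed.

OFF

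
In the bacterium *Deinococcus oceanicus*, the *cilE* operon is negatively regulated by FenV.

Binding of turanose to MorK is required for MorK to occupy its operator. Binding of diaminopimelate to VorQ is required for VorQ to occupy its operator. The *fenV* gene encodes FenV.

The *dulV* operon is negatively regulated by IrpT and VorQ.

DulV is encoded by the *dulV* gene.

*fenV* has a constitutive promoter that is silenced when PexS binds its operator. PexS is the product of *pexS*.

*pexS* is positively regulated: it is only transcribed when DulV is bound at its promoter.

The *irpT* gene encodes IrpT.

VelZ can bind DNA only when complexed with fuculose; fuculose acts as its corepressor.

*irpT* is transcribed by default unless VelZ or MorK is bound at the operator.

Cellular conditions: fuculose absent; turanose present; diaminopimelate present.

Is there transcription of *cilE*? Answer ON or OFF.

Fuculose is absent, so VelZ is inactive.
Turanose is present, so MorK is active.
With repressor MorK bound, *irpT* is not transcribed.
So IrpT is not produced.
Diaminopimelate is present, so VorQ is active.
With repressor VorQ bound, *dulV* is not transcribed.
So DulV is not produced.
Required activator DulV is absent, so *pexS* is not transcribed.
So PexS is not produced.
With no repressor bound, *fenV* is transcribed.
So FenV is produced and active.
With repressor FenV bound, *cilE* is not transcribed.

OFF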